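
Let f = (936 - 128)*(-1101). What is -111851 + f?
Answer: -1001459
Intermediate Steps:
f = -889608 (f = 808*(-1101) = -889608)
-111851 + f = -111851 - 889608 = -1001459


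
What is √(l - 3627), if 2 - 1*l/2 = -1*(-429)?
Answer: I*√4481 ≈ 66.94*I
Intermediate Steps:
l = -854 (l = 4 - (-2)*(-429) = 4 - 2*429 = 4 - 858 = -854)
√(l - 3627) = √(-854 - 3627) = √(-4481) = I*√4481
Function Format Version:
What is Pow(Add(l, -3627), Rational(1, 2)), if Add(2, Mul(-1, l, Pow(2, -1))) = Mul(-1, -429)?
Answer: Mul(I, Pow(4481, Rational(1, 2))) ≈ Mul(66.940, I)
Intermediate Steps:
l = -854 (l = Add(4, Mul(-2, Mul(-1, -429))) = Add(4, Mul(-2, 429)) = Add(4, -858) = -854)
Pow(Add(l, -3627), Rational(1, 2)) = Pow(Add(-854, -3627), Rational(1, 2)) = Pow(-4481, Rational(1, 2)) = Mul(I, Pow(4481, Rational(1, 2)))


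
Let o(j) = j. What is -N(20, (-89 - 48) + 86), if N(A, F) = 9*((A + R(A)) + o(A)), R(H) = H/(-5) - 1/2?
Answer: -639/2 ≈ -319.50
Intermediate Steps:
R(H) = -½ - H/5 (R(H) = H*(-⅕) - 1*½ = -H/5 - ½ = -½ - H/5)
N(A, F) = -9/2 + 81*A/5 (N(A, F) = 9*((A + (-½ - A/5)) + A) = 9*((-½ + 4*A/5) + A) = 9*(-½ + 9*A/5) = -9/2 + 81*A/5)
-N(20, (-89 - 48) + 86) = -(-9/2 + (81/5)*20) = -(-9/2 + 324) = -1*639/2 = -639/2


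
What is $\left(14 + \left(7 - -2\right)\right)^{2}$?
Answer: $529$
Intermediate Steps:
$\left(14 + \left(7 - -2\right)\right)^{2} = \left(14 + \left(7 + 2\right)\right)^{2} = \left(14 + 9\right)^{2} = 23^{2} = 529$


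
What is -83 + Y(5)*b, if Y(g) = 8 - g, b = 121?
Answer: 280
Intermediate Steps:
-83 + Y(5)*b = -83 + (8 - 1*5)*121 = -83 + (8 - 5)*121 = -83 + 3*121 = -83 + 363 = 280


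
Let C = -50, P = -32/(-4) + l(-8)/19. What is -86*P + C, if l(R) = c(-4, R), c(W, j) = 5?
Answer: -14452/19 ≈ -760.63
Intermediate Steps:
l(R) = 5
P = 157/19 (P = -32/(-4) + 5/19 = -32*(-¼) + 5*(1/19) = 8 + 5/19 = 157/19 ≈ 8.2632)
-86*P + C = -86*157/19 - 50 = -13502/19 - 50 = -14452/19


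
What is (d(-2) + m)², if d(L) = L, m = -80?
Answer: 6724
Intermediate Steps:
(d(-2) + m)² = (-2 - 80)² = (-82)² = 6724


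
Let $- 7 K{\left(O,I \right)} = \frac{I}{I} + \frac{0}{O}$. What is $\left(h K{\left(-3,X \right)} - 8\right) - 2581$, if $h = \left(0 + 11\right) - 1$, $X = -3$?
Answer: $- \frac{18133}{7} \approx -2590.4$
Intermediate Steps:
$K{\left(O,I \right)} = - \frac{1}{7}$ ($K{\left(O,I \right)} = - \frac{\frac{I}{I} + \frac{0}{O}}{7} = - \frac{1 + 0}{7} = \left(- \frac{1}{7}\right) 1 = - \frac{1}{7}$)
$h = 10$ ($h = 11 - 1 = 10$)
$\left(h K{\left(-3,X \right)} - 8\right) - 2581 = \left(10 \left(- \frac{1}{7}\right) - 8\right) - 2581 = \left(- \frac{10}{7} - 8\right) - 2581 = - \frac{66}{7} - 2581 = - \frac{18133}{7}$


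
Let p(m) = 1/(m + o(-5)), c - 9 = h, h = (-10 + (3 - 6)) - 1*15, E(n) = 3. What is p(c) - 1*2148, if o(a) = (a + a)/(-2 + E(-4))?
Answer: -62293/29 ≈ -2148.0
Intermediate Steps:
o(a) = 2*a (o(a) = (a + a)/(-2 + 3) = (2*a)/1 = (2*a)*1 = 2*a)
h = -28 (h = (-10 - 3) - 15 = -13 - 15 = -28)
c = -19 (c = 9 - 28 = -19)
p(m) = 1/(-10 + m) (p(m) = 1/(m + 2*(-5)) = 1/(m - 10) = 1/(-10 + m))
p(c) - 1*2148 = 1/(-10 - 19) - 1*2148 = 1/(-29) - 2148 = -1/29 - 2148 = -62293/29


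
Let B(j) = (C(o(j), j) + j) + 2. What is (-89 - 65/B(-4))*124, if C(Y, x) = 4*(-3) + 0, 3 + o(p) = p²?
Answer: -73222/7 ≈ -10460.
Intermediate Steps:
o(p) = -3 + p²
C(Y, x) = -12 (C(Y, x) = -12 + 0 = -12)
B(j) = -10 + j (B(j) = (-12 + j) + 2 = -10 + j)
(-89 - 65/B(-4))*124 = (-89 - 65/(-10 - 4))*124 = (-89 - 65/(-14))*124 = (-89 - 65*(-1/14))*124 = (-89 + 65/14)*124 = -1181/14*124 = -73222/7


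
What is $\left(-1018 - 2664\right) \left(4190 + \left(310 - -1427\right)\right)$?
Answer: $-21823214$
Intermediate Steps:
$\left(-1018 - 2664\right) \left(4190 + \left(310 - -1427\right)\right) = - 3682 \left(4190 + \left(310 + 1427\right)\right) = - 3682 \left(4190 + 1737\right) = \left(-3682\right) 5927 = -21823214$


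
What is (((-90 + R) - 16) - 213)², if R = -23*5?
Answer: 188356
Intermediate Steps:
R = -115
(((-90 + R) - 16) - 213)² = (((-90 - 115) - 16) - 213)² = ((-205 - 16) - 213)² = (-221 - 213)² = (-434)² = 188356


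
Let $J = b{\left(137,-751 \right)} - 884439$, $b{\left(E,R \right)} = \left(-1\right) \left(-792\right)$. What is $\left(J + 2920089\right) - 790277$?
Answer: $1246165$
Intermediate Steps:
$b{\left(E,R \right)} = 792$
$J = -883647$ ($J = 792 - 884439 = -883647$)
$\left(J + 2920089\right) - 790277 = \left(-883647 + 2920089\right) - 790277 = 2036442 - 790277 = 1246165$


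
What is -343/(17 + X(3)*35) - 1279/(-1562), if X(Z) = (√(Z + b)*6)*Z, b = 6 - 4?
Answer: 2546913891/3099337582 - 216090*√5/1984211 ≈ 0.57824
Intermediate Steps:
b = 2
X(Z) = 6*Z*√(2 + Z) (X(Z) = (√(Z + 2)*6)*Z = (√(2 + Z)*6)*Z = (6*√(2 + Z))*Z = 6*Z*√(2 + Z))
-343/(17 + X(3)*35) - 1279/(-1562) = -343/(17 + (6*3*√(2 + 3))*35) - 1279/(-1562) = -343/(17 + (6*3*√5)*35) - 1279*(-1/1562) = -343/(17 + (18*√5)*35) + 1279/1562 = -343/(17 + 630*√5) + 1279/1562 = 1279/1562 - 343/(17 + 630*√5)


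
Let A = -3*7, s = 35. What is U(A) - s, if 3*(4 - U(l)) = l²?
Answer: -178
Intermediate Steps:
A = -21
U(l) = 4 - l²/3
U(A) - s = (4 - ⅓*(-21)²) - 1*35 = (4 - ⅓*441) - 35 = (4 - 147) - 35 = -143 - 35 = -178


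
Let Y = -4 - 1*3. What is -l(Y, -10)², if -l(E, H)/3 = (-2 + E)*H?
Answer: -72900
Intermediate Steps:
Y = -7 (Y = -4 - 3 = -7)
l(E, H) = -3*H*(-2 + E) (l(E, H) = -3*(-2 + E)*H = -3*H*(-2 + E))
-l(Y, -10)² = -(3*(-10)*(2 - 1*(-7)))² = -(3*(-10)*(2 + 7))² = -(3*(-10)*9)² = -1*(-270)² = -1*72900 = -72900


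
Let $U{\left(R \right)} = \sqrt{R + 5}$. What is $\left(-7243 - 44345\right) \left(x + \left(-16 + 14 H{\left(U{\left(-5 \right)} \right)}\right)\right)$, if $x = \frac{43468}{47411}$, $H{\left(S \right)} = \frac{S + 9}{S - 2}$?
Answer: $\frac{190978827588}{47411} \approx 4.0282 \cdot 10^{6}$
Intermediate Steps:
$U{\left(R \right)} = \sqrt{5 + R}$
$H{\left(S \right)} = \frac{9 + S}{-2 + S}$
$x = \frac{43468}{47411}$ ($x = 43468 \cdot \frac{1}{47411} = \frac{43468}{47411} \approx 0.91683$)
$\left(-7243 - 44345\right) \left(x + \left(-16 + 14 H{\left(U{\left(-5 \right)} \right)}\right)\right) = \left(-7243 - 44345\right) \left(\frac{43468}{47411} + \left(-16 + 14 \frac{9 + \sqrt{5 - 5}}{-2 + \sqrt{5 - 5}}\right)\right) = - 51588 \left(\frac{43468}{47411} + \left(-16 + 14 \frac{9 + \sqrt{0}}{-2 + \sqrt{0}}\right)\right) = - 51588 \left(\frac{43468}{47411} + \left(-16 + 14 \frac{9 + 0}{-2 + 0}\right)\right) = - 51588 \left(\frac{43468}{47411} + \left(-16 + 14 \frac{1}{-2} \cdot 9\right)\right) = - 51588 \left(\frac{43468}{47411} + \left(-16 + 14 \left(\left(- \frac{1}{2}\right) 9\right)\right)\right) = - 51588 \left(\frac{43468}{47411} + \left(-16 + 14 \left(- \frac{9}{2}\right)\right)\right) = - 51588 \left(\frac{43468}{47411} - 79\right) = \left(-51588\right) \left(- \frac{3702001}{47411}\right) = \frac{190978827588}{47411}$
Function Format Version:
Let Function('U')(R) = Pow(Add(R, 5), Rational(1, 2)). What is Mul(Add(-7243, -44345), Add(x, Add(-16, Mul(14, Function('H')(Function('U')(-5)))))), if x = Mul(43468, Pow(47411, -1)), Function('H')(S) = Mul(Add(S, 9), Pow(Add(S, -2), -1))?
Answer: Rational(190978827588, 47411) ≈ 4.0282e+6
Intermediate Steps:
Function('U')(R) = Pow(Add(5, R), Rational(1, 2))
Function('H')(S) = Mul(Pow(Add(-2, S), -1), Add(9, S)) (Function('H')(S) = Mul(Add(9, S), Pow(Add(-2, S), -1)) = Mul(Pow(Add(-2, S), -1), Add(9, S)))
x = Rational(43468, 47411) (x = Mul(43468, Rational(1, 47411)) = Rational(43468, 47411) ≈ 0.91683)
Mul(Add(-7243, -44345), Add(x, Add(-16, Mul(14, Function('H')(Function('U')(-5)))))) = Mul(Add(-7243, -44345), Add(Rational(43468, 47411), Add(-16, Mul(14, Mul(Pow(Add(-2, Pow(Add(5, -5), Rational(1, 2))), -1), Add(9, Pow(Add(5, -5), Rational(1, 2)))))))) = Mul(-51588, Add(Rational(43468, 47411), Add(-16, Mul(14, Mul(Pow(Add(-2, Pow(0, Rational(1, 2))), -1), Add(9, Pow(0, Rational(1, 2)))))))) = Mul(-51588, Add(Rational(43468, 47411), Add(-16, Mul(14, Mul(Pow(Add(-2, 0), -1), Add(9, 0)))))) = Mul(-51588, Add(Rational(43468, 47411), Add(-16, Mul(14, Mul(Pow(-2, -1), 9))))) = Mul(-51588, Add(Rational(43468, 47411), Add(-16, Mul(14, Mul(Rational(-1, 2), 9))))) = Mul(-51588, Add(Rational(43468, 47411), Add(-16, Mul(14, Rational(-9, 2))))) = Mul(-51588, Add(Rational(43468, 47411), Add(-16, -63))) = Mul(-51588, Add(Rational(43468, 47411), -79)) = Mul(-51588, Rational(-3702001, 47411)) = Rational(190978827588, 47411)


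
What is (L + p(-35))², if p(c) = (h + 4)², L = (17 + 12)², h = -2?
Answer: 714025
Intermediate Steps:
L = 841 (L = 29² = 841)
p(c) = 4 (p(c) = (-2 + 4)² = 2² = 4)
(L + p(-35))² = (841 + 4)² = 845² = 714025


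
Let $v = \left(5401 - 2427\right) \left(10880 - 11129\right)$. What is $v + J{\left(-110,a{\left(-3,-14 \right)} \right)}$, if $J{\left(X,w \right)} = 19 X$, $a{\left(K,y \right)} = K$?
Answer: $-742616$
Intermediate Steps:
$v = -740526$ ($v = 2974 \left(-249\right) = -740526$)
$v + J{\left(-110,a{\left(-3,-14 \right)} \right)} = -740526 + 19 \left(-110\right) = -740526 - 2090 = -742616$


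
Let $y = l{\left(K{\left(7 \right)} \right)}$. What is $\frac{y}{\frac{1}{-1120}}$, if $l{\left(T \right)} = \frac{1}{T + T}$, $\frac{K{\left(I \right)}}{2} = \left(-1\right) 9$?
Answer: $\frac{280}{9} \approx 31.111$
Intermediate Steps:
$K{\left(I \right)} = -18$ ($K{\left(I \right)} = 2 \left(\left(-1\right) 9\right) = 2 \left(-9\right) = -18$)
$l{\left(T \right)} = \frac{1}{2 T}$
$y = - \frac{1}{36}$ ($y = \frac{1}{2 \left(-18\right)} = \frac{1}{2} \left(- \frac{1}{18}\right) = - \frac{1}{36} \approx -0.027778$)
$\frac{y}{\frac{1}{-1120}} = - \frac{1}{36 \frac{1}{-1120}} = - \frac{1}{36 \left(- \frac{1}{1120}\right)} = \left(- \frac{1}{36}\right) \left(-1120\right) = \frac{280}{9}$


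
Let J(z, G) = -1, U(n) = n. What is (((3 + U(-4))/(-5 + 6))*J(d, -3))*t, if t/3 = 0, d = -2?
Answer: 0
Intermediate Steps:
t = 0 (t = 3*0 = 0)
(((3 + U(-4))/(-5 + 6))*J(d, -3))*t = (((3 - 4)/(-5 + 6))*(-1))*0 = (-1/1*(-1))*0 = (-1*1*(-1))*0 = -1*(-1)*0 = 1*0 = 0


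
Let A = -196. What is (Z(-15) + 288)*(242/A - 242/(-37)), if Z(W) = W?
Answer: 750321/518 ≈ 1448.5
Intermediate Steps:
(Z(-15) + 288)*(242/A - 242/(-37)) = (-15 + 288)*(242/(-196) - 242/(-37)) = 273*(242*(-1/196) - 242*(-1/37)) = 273*(-121/98 + 242/37) = 273*(19239/3626) = 750321/518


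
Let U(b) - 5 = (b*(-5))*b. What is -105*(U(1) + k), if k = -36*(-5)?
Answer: -18900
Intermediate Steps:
U(b) = 5 - 5*b² (U(b) = 5 + (b*(-5))*b = 5 + (-5*b)*b = 5 - 5*b²)
k = 180
-105*(U(1) + k) = -105*((5 - 5*1²) + 180) = -105*((5 - 5*1) + 180) = -105*((5 - 5) + 180) = -105*(0 + 180) = -105*180 = -18900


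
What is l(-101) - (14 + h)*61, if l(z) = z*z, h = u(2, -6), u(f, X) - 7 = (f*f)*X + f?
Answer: 10262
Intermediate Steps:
u(f, X) = 7 + f + X*f² (u(f, X) = 7 + ((f*f)*X + f) = 7 + (f²*X + f) = 7 + (X*f² + f) = 7 + (f + X*f²) = 7 + f + X*f²)
h = -15 (h = 7 + 2 - 6*2² = 7 + 2 - 6*4 = 7 + 2 - 24 = -15)
l(z) = z²
l(-101) - (14 + h)*61 = (-101)² - (14 - 15)*61 = 10201 - (-1)*61 = 10201 - 1*(-61) = 10201 + 61 = 10262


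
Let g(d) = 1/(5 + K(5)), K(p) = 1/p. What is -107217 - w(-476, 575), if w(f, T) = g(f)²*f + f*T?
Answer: 28138602/169 ≈ 1.6650e+5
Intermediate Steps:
g(d) = 5/26 (g(d) = 1/(5 + 1/5) = 1/(5 + ⅕) = 1/(26/5) = 5/26)
w(f, T) = 25*f/676 + T*f (w(f, T) = (5/26)²*f + f*T = 25*f/676 + T*f)
-107217 - w(-476, 575) = -107217 - (-476)*(25 + 676*575)/676 = -107217 - (-476)*(25 + 388700)/676 = -107217 - (-476)*388725/676 = -107217 - 1*(-46258275/169) = -107217 + 46258275/169 = 28138602/169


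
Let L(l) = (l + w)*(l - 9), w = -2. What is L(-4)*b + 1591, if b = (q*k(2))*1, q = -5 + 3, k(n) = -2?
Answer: 1903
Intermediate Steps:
q = -2
b = 4 (b = -2*(-2)*1 = 4*1 = 4)
L(l) = (-9 + l)*(-2 + l) (L(l) = (l - 2)*(l - 9) = (-2 + l)*(-9 + l) = (-9 + l)*(-2 + l))
L(-4)*b + 1591 = (18 + (-4)² - 11*(-4))*4 + 1591 = (18 + 16 + 44)*4 + 1591 = 78*4 + 1591 = 312 + 1591 = 1903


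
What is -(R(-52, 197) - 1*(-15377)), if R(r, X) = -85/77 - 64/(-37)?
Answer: -43810856/2849 ≈ -15378.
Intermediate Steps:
R(r, X) = 1783/2849 (R(r, X) = -85*1/77 - 64*(-1/37) = -85/77 + 64/37 = 1783/2849)
-(R(-52, 197) - 1*(-15377)) = -(1783/2849 - 1*(-15377)) = -(1783/2849 + 15377) = -1*43810856/2849 = -43810856/2849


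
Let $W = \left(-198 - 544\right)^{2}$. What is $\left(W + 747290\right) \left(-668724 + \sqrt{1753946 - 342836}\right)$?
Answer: $-867906118296 + 3893562 \sqrt{156790} \approx -8.6636 \cdot 10^{11}$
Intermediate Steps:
$W = 550564$ ($W = \left(-742\right)^{2} = 550564$)
$\left(W + 747290\right) \left(-668724 + \sqrt{1753946 - 342836}\right) = \left(550564 + 747290\right) \left(-668724 + \sqrt{1753946 - 342836}\right) = 1297854 \left(-668724 + \sqrt{1411110}\right) = 1297854 \left(-668724 + 3 \sqrt{156790}\right) = -867906118296 + 3893562 \sqrt{156790}$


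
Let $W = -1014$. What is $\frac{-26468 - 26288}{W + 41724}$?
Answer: $- \frac{26378}{20355} \approx -1.2959$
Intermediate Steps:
$\frac{-26468 - 26288}{W + 41724} = \frac{-26468 - 26288}{-1014 + 41724} = - \frac{52756}{40710} = \left(-52756\right) \frac{1}{40710} = - \frac{26378}{20355}$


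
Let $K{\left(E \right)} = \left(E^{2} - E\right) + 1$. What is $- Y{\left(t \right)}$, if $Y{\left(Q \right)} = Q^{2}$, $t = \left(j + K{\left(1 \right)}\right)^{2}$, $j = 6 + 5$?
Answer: $-20736$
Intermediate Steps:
$K{\left(E \right)} = 1 + E^{2} - E$
$j = 11$
$t = 144$ ($t = \left(11 + \left(1 + 1^{2} - 1\right)\right)^{2} = \left(11 + \left(1 + 1 - 1\right)\right)^{2} = \left(11 + 1\right)^{2} = 12^{2} = 144$)
$- Y{\left(t \right)} = - 144^{2} = \left(-1\right) 20736 = -20736$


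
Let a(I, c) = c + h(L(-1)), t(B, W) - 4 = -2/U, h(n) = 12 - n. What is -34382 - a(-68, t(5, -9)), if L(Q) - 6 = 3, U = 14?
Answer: -240722/7 ≈ -34389.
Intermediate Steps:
L(Q) = 9 (L(Q) = 6 + 3 = 9)
t(B, W) = 27/7 (t(B, W) = 4 - 2/14 = 4 - 2*1/14 = 4 - ⅐ = 27/7)
a(I, c) = 3 + c (a(I, c) = c + (12 - 1*9) = c + (12 - 9) = c + 3 = 3 + c)
-34382 - a(-68, t(5, -9)) = -34382 - (3 + 27/7) = -34382 - 1*48/7 = -34382 - 48/7 = -240722/7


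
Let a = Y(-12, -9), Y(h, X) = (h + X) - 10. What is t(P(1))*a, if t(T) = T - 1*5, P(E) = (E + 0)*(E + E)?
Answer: 93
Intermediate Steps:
P(E) = 2*E**2 (P(E) = E*(2*E) = 2*E**2)
t(T) = -5 + T (t(T) = T - 5 = -5 + T)
Y(h, X) = -10 + X + h (Y(h, X) = (X + h) - 10 = -10 + X + h)
a = -31 (a = -10 - 9 - 12 = -31)
t(P(1))*a = (-5 + 2*1**2)*(-31) = (-5 + 2*1)*(-31) = (-5 + 2)*(-31) = -3*(-31) = 93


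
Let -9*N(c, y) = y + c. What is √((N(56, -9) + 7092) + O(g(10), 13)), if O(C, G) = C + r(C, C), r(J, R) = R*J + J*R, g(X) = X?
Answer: √65671/3 ≈ 85.421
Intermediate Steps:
N(c, y) = -c/9 - y/9 (N(c, y) = -(y + c)/9 = -(c + y)/9 = -c/9 - y/9)
r(J, R) = 2*J*R (r(J, R) = J*R + J*R = 2*J*R)
O(C, G) = C + 2*C² (O(C, G) = C + 2*C*C = C + 2*C²)
√((N(56, -9) + 7092) + O(g(10), 13)) = √(((-⅑*56 - ⅑*(-9)) + 7092) + 10*(1 + 2*10)) = √(((-56/9 + 1) + 7092) + 10*(1 + 20)) = √((-47/9 + 7092) + 10*21) = √(63781/9 + 210) = √(65671/9) = √65671/3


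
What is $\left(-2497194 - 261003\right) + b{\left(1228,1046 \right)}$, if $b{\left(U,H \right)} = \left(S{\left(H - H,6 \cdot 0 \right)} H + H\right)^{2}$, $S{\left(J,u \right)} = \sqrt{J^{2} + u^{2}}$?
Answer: $-1664081$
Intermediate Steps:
$b{\left(U,H \right)} = H^{2}$ ($b{\left(U,H \right)} = \left(\sqrt{\left(H - H\right)^{2} + \left(6 \cdot 0\right)^{2}} H + H\right)^{2} = \left(\sqrt{0^{2} + 0^{2}} H + H\right)^{2} = \left(\sqrt{0 + 0} H + H\right)^{2} = \left(\sqrt{0} H + H\right)^{2} = \left(0 H + H\right)^{2} = \left(0 + H\right)^{2} = H^{2}$)
$\left(-2497194 - 261003\right) + b{\left(1228,1046 \right)} = \left(-2497194 - 261003\right) + 1046^{2} = -2758197 + 1094116 = -1664081$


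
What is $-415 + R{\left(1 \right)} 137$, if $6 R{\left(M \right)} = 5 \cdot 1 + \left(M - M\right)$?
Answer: $- \frac{1805}{6} \approx -300.83$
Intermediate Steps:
$R{\left(M \right)} = \frac{5}{6}$ ($R{\left(M \right)} = \frac{5 \cdot 1 + \left(M - M\right)}{6} = \frac{5 + 0}{6} = \frac{1}{6} \cdot 5 = \frac{5}{6}$)
$-415 + R{\left(1 \right)} 137 = -415 + \frac{5}{6} \cdot 137 = -415 + \frac{685}{6} = - \frac{1805}{6}$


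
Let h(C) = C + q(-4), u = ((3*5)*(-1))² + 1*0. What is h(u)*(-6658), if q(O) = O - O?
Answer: -1498050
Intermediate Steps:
q(O) = 0
u = 225 (u = (15*(-1))² + 0 = (-15)² + 0 = 225 + 0 = 225)
h(C) = C (h(C) = C + 0 = C)
h(u)*(-6658) = 225*(-6658) = -1498050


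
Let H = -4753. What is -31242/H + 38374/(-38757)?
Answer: 1028454572/184212021 ≈ 5.5830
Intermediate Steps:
-31242/H + 38374/(-38757) = -31242/(-4753) + 38374/(-38757) = -31242*(-1/4753) + 38374*(-1/38757) = 31242/4753 - 38374/38757 = 1028454572/184212021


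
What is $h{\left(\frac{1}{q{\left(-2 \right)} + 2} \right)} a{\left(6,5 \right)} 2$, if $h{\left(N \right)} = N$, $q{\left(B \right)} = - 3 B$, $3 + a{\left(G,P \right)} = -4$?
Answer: $- \frac{7}{4} \approx -1.75$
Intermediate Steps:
$a{\left(G,P \right)} = -7$ ($a{\left(G,P \right)} = -3 - 4 = -7$)
$h{\left(\frac{1}{q{\left(-2 \right)} + 2} \right)} a{\left(6,5 \right)} 2 = \frac{1}{\left(-3\right) \left(-2\right) + 2} \left(-7\right) 2 = \frac{1}{6 + 2} \left(-7\right) 2 = \frac{1}{8} \left(-7\right) 2 = \left(- \frac{7}{8}\right) 2 = - \frac{7}{4}$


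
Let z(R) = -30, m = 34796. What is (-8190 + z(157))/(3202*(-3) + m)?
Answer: -822/2519 ≈ -0.32632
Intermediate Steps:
(-8190 + z(157))/(3202*(-3) + m) = (-8190 - 30)/(3202*(-3) + 34796) = -8220/(-9606 + 34796) = -8220/25190 = -8220*1/25190 = -822/2519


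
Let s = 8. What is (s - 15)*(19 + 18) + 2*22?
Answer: -215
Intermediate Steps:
(s - 15)*(19 + 18) + 2*22 = (8 - 15)*(19 + 18) + 2*22 = -7*37 + 44 = -259 + 44 = -215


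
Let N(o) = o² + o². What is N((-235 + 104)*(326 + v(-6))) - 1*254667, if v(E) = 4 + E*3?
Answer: 3340786101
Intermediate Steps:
v(E) = 4 + 3*E
N(o) = 2*o²
N((-235 + 104)*(326 + v(-6))) - 1*254667 = 2*((-235 + 104)*(326 + (4 + 3*(-6))))² - 1*254667 = 2*(-131*(326 + (4 - 18)))² - 254667 = 2*(-131*(326 - 14))² - 254667 = 2*(-131*312)² - 254667 = 2*(-40872)² - 254667 = 2*1670520384 - 254667 = 3341040768 - 254667 = 3340786101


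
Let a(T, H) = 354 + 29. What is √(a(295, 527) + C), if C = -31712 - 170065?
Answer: I*√201394 ≈ 448.77*I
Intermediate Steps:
a(T, H) = 383
C = -201777
√(a(295, 527) + C) = √(383 - 201777) = √(-201394) = I*√201394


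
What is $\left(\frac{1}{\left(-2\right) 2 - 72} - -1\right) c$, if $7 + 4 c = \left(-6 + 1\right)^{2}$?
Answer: $\frac{675}{152} \approx 4.4408$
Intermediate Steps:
$c = \frac{9}{2}$ ($c = - \frac{7}{4} + \frac{\left(-6 + 1\right)^{2}}{4} = - \frac{7}{4} + \frac{\left(-5\right)^{2}}{4} = - \frac{7}{4} + \frac{1}{4} \cdot 25 = - \frac{7}{4} + \frac{25}{4} = \frac{9}{2} \approx 4.5$)
$\left(\frac{1}{\left(-2\right) 2 - 72} - -1\right) c = \left(\frac{1}{\left(-2\right) 2 - 72} - -1\right) \frac{9}{2} = \left(\frac{1}{-4 - 72} + \left(5 - 4\right)\right) \frac{9}{2} = \left(\frac{1}{-76} + 1\right) \frac{9}{2} = \left(- \frac{1}{76} + 1\right) \frac{9}{2} = \frac{75}{76} \cdot \frac{9}{2} = \frac{675}{152}$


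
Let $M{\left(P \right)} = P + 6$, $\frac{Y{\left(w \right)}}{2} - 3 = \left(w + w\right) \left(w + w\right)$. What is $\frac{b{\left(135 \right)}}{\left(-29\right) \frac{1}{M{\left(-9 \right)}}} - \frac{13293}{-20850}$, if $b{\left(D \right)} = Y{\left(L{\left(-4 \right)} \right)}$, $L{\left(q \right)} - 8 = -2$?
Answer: $\frac{6258399}{201550} \approx 31.051$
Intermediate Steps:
$L{\left(q \right)} = 6$ ($L{\left(q \right)} = 8 - 2 = 6$)
$Y{\left(w \right)} = 6 + 8 w^{2}$ ($Y{\left(w \right)} = 6 + 2 \left(w + w\right) \left(w + w\right) = 6 + 2 \cdot 2 w 2 w = 6 + 2 \cdot 4 w^{2} = 6 + 8 w^{2}$)
$b{\left(D \right)} = 294$ ($b{\left(D \right)} = 6 + 8 \cdot 6^{2} = 6 + 8 \cdot 36 = 6 + 288 = 294$)
$M{\left(P \right)} = 6 + P$
$\frac{b{\left(135 \right)}}{\left(-29\right) \frac{1}{M{\left(-9 \right)}}} - \frac{13293}{-20850} = \frac{294}{\left(-29\right) \frac{1}{6 - 9}} - \frac{13293}{-20850} = \frac{294}{\left(-29\right) \frac{1}{-3}} - - \frac{4431}{6950} = \frac{294}{\left(-29\right) \left(- \frac{1}{3}\right)} + \frac{4431}{6950} = \frac{294}{\frac{29}{3}} + \frac{4431}{6950} = 294 \cdot \frac{3}{29} + \frac{4431}{6950} = \frac{882}{29} + \frac{4431}{6950} = \frac{6258399}{201550}$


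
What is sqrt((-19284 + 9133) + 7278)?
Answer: 13*I*sqrt(17) ≈ 53.6*I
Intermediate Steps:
sqrt((-19284 + 9133) + 7278) = sqrt(-10151 + 7278) = sqrt(-2873) = 13*I*sqrt(17)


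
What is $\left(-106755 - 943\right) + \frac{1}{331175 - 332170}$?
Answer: $- \frac{107159511}{995} \approx -1.077 \cdot 10^{5}$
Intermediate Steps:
$\left(-106755 - 943\right) + \frac{1}{331175 - 332170} = -107698 + \frac{1}{-995} = -107698 - \frac{1}{995} = - \frac{107159511}{995}$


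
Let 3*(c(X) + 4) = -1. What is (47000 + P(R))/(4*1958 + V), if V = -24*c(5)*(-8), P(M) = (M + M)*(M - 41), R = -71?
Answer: 7863/875 ≈ 8.9863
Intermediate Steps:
c(X) = -13/3 (c(X) = -4 + (1/3)*(-1) = -4 - 1/3 = -13/3)
P(M) = 2*M*(-41 + M) (P(M) = (2*M)*(-41 + M) = 2*M*(-41 + M))
V = -832 (V = -24*(-13/3)*(-8) = 104*(-8) = -832)
(47000 + P(R))/(4*1958 + V) = (47000 + 2*(-71)*(-41 - 71))/(4*1958 - 832) = (47000 + 2*(-71)*(-112))/(7832 - 832) = (47000 + 15904)/7000 = 62904*(1/7000) = 7863/875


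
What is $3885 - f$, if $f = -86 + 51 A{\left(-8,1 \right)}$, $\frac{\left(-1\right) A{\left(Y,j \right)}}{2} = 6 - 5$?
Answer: $4073$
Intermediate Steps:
$A{\left(Y,j \right)} = -2$ ($A{\left(Y,j \right)} = - 2 \left(6 - 5\right) = \left(-2\right) 1 = -2$)
$f = -188$ ($f = -86 + 51 \left(-2\right) = -86 - 102 = -188$)
$3885 - f = 3885 - -188 = 3885 + 188 = 4073$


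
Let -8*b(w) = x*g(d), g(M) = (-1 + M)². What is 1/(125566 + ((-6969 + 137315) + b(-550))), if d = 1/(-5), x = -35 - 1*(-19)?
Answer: 25/6397872 ≈ 3.9075e-6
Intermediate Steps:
x = -16 (x = -35 + 19 = -16)
d = -⅕ ≈ -0.20000
b(w) = 72/25 (b(w) = -(-2)*(-1 - ⅕)² = -(-2)*(-6/5)² = -(-2)*36/25 = -⅛*(-576/25) = 72/25)
1/(125566 + ((-6969 + 137315) + b(-550))) = 1/(125566 + ((-6969 + 137315) + 72/25)) = 1/(125566 + (130346 + 72/25)) = 1/(125566 + 3258722/25) = 1/(6397872/25) = 25/6397872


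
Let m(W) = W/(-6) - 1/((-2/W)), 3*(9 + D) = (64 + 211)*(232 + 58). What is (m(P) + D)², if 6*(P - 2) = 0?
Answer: 706230625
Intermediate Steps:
P = 2 (P = 2 + (⅙)*0 = 2 + 0 = 2)
D = 79723/3 (D = -9 + ((64 + 211)*(232 + 58))/3 = -9 + (275*290)/3 = -9 + (⅓)*79750 = -9 + 79750/3 = 79723/3 ≈ 26574.)
m(W) = W/3 (m(W) = W*(-⅙) - (-1)*W/2 = -W/6 + W/2 = W/3)
(m(P) + D)² = ((⅓)*2 + 79723/3)² = (⅔ + 79723/3)² = 26575² = 706230625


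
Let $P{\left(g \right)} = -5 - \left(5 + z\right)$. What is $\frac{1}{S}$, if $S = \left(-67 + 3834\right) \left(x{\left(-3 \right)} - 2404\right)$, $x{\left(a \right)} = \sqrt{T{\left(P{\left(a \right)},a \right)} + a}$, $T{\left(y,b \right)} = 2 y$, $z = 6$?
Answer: $- \frac{2404}{21770438517} - \frac{i \sqrt{35}}{21770438517} \approx -1.1042 \cdot 10^{-7} - 2.7175 \cdot 10^{-10} i$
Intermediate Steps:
$P{\left(g \right)} = -16$ ($P{\left(g \right)} = -5 - \left(5 + 6\right) = -5 - 11 = -16$)
$x{\left(a \right)} = \sqrt{-32 + a}$ ($x{\left(a \right)} = \sqrt{2 \left(-16\right) + a} = \sqrt{-32 + a}$)
$S = -9055868 + 3767 i \sqrt{35}$ ($S = \left(-67 + 3834\right) \left(\sqrt{-32 - 3} - 2404\right) = 3767 \left(\sqrt{-35} - 2404\right) = 3767 \left(i \sqrt{35} - 2404\right) = 3767 \left(-2404 + i \sqrt{35}\right) = -9055868 + 3767 i \sqrt{35} \approx -9.0559 \cdot 10^{6} + 22286.0 i$)
$\frac{1}{S} = \frac{1}{-9055868 + 3767 i \sqrt{35}}$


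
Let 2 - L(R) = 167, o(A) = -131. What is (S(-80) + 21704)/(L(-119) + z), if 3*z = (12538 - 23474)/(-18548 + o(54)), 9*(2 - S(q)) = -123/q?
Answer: -97306363921/738813520 ≈ -131.71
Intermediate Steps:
S(q) = 2 + 41/(3*q) (S(q) = 2 - (-41)/(3*q) = 2 + 41/(3*q))
L(R) = -165 (L(R) = 2 - 1*167 = 2 - 167 = -165)
z = 10936/56037 (z = ((12538 - 23474)/(-18548 - 131))/3 = (-10936/(-18679))/3 = (-10936*(-1/18679))/3 = (1/3)*(10936/18679) = 10936/56037 ≈ 0.19516)
(S(-80) + 21704)/(L(-119) + z) = ((2 + (41/3)/(-80)) + 21704)/(-165 + 10936/56037) = ((2 + (41/3)*(-1/80)) + 21704)/(-9235169/56037) = ((2 - 41/240) + 21704)*(-56037/9235169) = (439/240 + 21704)*(-56037/9235169) = (5209399/240)*(-56037/9235169) = -97306363921/738813520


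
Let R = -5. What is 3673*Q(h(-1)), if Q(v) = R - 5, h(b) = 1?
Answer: -36730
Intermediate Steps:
Q(v) = -10 (Q(v) = -5 - 5 = -10)
3673*Q(h(-1)) = 3673*(-10) = -36730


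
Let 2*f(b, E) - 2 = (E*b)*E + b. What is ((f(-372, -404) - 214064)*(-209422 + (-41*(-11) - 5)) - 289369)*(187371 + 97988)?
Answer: 1823130913372112729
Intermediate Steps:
f(b, E) = 1 + b/2 + b*E²/2 (f(b, E) = 1 + ((E*b)*E + b)/2 = 1 + (b*E² + b)/2 = 1 + (b + b*E²)/2 = 1 + (b/2 + b*E²/2) = 1 + b/2 + b*E²/2)
((f(-372, -404) - 214064)*(-209422 + (-41*(-11) - 5)) - 289369)*(187371 + 97988) = (((1 + (½)*(-372) + (½)*(-372)*(-404)²) - 214064)*(-209422 + (-41*(-11) - 5)) - 289369)*(187371 + 97988) = (((1 - 186 + (½)*(-372)*163216) - 214064)*(-209422 + (451 - 5)) - 289369)*285359 = (((1 - 186 - 30358176) - 214064)*(-209422 + 446) - 289369)*285359 = ((-30358361 - 214064)*(-208976) - 289369)*285359 = (-30572425*(-208976) - 289369)*285359 = (6388903086800 - 289369)*285359 = 6388902797431*285359 = 1823130913372112729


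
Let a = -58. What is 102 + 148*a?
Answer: -8482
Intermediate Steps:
102 + 148*a = 102 + 148*(-58) = 102 - 8584 = -8482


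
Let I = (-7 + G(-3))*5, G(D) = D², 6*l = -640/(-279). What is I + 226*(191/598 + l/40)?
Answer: 21108193/250263 ≈ 84.344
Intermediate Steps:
l = 320/837 (l = (-640/(-279))/6 = (-640*(-1/279))/6 = (⅙)*(640/279) = 320/837 ≈ 0.38232)
I = 10 (I = (-7 + (-3)²)*5 = (-7 + 9)*5 = 2*5 = 10)
I + 226*(191/598 + l/40) = 10 + 226*(191/598 + (320/837)/40) = 10 + 226*(191*(1/598) + (320/837)*(1/40)) = 10 + 226*(191/598 + 8/837) = 10 + 226*(164651/500526) = 10 + 18605563/250263 = 21108193/250263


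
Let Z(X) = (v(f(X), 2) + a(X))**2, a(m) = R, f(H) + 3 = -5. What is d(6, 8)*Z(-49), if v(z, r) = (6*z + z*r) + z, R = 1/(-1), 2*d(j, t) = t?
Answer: 21316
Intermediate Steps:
f(H) = -8 (f(H) = -3 - 5 = -8)
d(j, t) = t/2
R = -1
v(z, r) = 7*z + r*z (v(z, r) = (6*z + r*z) + z = 7*z + r*z)
a(m) = -1
Z(X) = 5329 (Z(X) = (-8*(7 + 2) - 1)**2 = (-8*9 - 1)**2 = (-72 - 1)**2 = (-73)**2 = 5329)
d(6, 8)*Z(-49) = ((1/2)*8)*5329 = 4*5329 = 21316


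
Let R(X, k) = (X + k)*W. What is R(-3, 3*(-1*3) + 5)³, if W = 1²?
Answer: -343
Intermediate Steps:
W = 1
R(X, k) = X + k (R(X, k) = (X + k)*1 = X + k)
R(-3, 3*(-1*3) + 5)³ = (-3 + (3*(-1*3) + 5))³ = (-3 + (3*(-3) + 5))³ = (-3 + (-9 + 5))³ = (-3 - 4)³ = (-7)³ = -343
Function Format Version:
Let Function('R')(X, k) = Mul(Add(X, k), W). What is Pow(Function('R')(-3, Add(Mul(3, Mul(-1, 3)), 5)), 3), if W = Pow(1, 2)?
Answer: -343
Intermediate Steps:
W = 1
Function('R')(X, k) = Add(X, k) (Function('R')(X, k) = Mul(Add(X, k), 1) = Add(X, k))
Pow(Function('R')(-3, Add(Mul(3, Mul(-1, 3)), 5)), 3) = Pow(Add(-3, Add(Mul(3, Mul(-1, 3)), 5)), 3) = Pow(Add(-3, Add(Mul(3, -3), 5)), 3) = Pow(Add(-3, Add(-9, 5)), 3) = Pow(Add(-3, -4), 3) = Pow(-7, 3) = -343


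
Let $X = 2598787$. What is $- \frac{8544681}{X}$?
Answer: $- \frac{8544681}{2598787} \approx -3.2879$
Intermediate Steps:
$- \frac{8544681}{X} = - \frac{8544681}{2598787}$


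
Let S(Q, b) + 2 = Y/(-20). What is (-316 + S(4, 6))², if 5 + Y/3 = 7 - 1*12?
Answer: 400689/4 ≈ 1.0017e+5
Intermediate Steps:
Y = -30 (Y = -15 + 3*(7 - 1*12) = -15 + 3*(7 - 12) = -15 + 3*(-5) = -15 - 15 = -30)
S(Q, b) = -½ (S(Q, b) = -2 - 30/(-20) = -2 - 30*(-1/20) = -2 + 3/2 = -½)
(-316 + S(4, 6))² = (-316 - ½)² = (-633/2)² = 400689/4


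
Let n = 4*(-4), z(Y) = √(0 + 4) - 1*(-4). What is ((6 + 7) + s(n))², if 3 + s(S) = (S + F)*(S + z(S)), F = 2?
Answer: 22500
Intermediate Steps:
z(Y) = 6 (z(Y) = √4 + 4 = 2 + 4 = 6)
n = -16
s(S) = -3 + (2 + S)*(6 + S) (s(S) = -3 + (S + 2)*(S + 6) = -3 + (2 + S)*(6 + S))
((6 + 7) + s(n))² = ((6 + 7) + (9 + (-16)² + 8*(-16)))² = (13 + (9 + 256 - 128))² = (13 + 137)² = 150² = 22500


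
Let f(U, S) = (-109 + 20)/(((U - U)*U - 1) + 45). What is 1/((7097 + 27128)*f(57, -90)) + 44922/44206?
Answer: 68415794993/67326290575 ≈ 1.0162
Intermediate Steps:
f(U, S) = -89/44 (f(U, S) = -89/((0*U - 1) + 45) = -89/((0 - 1) + 45) = -89/(-1 + 45) = -89/44)
1/((7097 + 27128)*f(57, -90)) + 44922/44206 = 1/((7097 + 27128)*(-89/44)) + 44922/44206 = -44/89/34225 + 44922*(1/44206) = (1/34225)*(-44/89) + 22461/22103 = -44/3046025 + 22461/22103 = 68415794993/67326290575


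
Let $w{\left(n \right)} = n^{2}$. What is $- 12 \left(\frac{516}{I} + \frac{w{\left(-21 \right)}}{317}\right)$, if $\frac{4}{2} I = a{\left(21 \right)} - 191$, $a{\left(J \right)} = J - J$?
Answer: $\frac{2914956}{60547} \approx 48.144$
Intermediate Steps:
$a{\left(J \right)} = 0$
$I = - \frac{191}{2}$ ($I = \frac{0 - 191}{2} = \frac{1}{2} \left(-191\right) = - \frac{191}{2} \approx -95.5$)
$- 12 \left(\frac{516}{I} + \frac{w{\left(-21 \right)}}{317}\right) = - 12 \left(\frac{516}{- \frac{191}{2}} + \frac{\left(-21\right)^{2}}{317}\right) = - 12 \left(516 \left(- \frac{2}{191}\right) + 441 \cdot \frac{1}{317}\right) = - 12 \left(- \frac{1032}{191} + \frac{441}{317}\right) = \left(-12\right) \left(- \frac{242913}{60547}\right) = \frac{2914956}{60547}$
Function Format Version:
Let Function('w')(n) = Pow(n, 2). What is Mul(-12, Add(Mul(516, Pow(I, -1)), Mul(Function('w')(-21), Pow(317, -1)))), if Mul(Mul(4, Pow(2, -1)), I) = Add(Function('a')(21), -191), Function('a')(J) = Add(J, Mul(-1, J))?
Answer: Rational(2914956, 60547) ≈ 48.144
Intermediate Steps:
Function('a')(J) = 0
I = Rational(-191, 2) (I = Mul(Rational(1, 2), Add(0, -191)) = Mul(Rational(1, 2), -191) = Rational(-191, 2) ≈ -95.500)
Mul(-12, Add(Mul(516, Pow(I, -1)), Mul(Function('w')(-21), Pow(317, -1)))) = Mul(-12, Add(Mul(516, Pow(Rational(-191, 2), -1)), Mul(Pow(-21, 2), Pow(317, -1)))) = Mul(-12, Add(Mul(516, Rational(-2, 191)), Mul(441, Rational(1, 317)))) = Mul(-12, Add(Rational(-1032, 191), Rational(441, 317))) = Mul(-12, Rational(-242913, 60547)) = Rational(2914956, 60547)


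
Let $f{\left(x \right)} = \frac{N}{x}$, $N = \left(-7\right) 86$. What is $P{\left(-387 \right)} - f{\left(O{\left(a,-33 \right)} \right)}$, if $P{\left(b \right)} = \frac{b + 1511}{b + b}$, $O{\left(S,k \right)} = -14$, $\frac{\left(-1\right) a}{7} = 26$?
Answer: $- \frac{17203}{387} \approx -44.452$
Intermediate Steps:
$a = -182$ ($a = \left(-7\right) 26 = -182$)
$N = -602$
$f{\left(x \right)} = - \frac{602}{x}$
$P{\left(b \right)} = \frac{1511 + b}{2 b}$
$P{\left(-387 \right)} - f{\left(O{\left(a,-33 \right)} \right)} = \frac{1511 - 387}{2 \left(-387\right)} - - \frac{602}{-14} = \frac{1}{2} \left(- \frac{1}{387}\right) 1124 - \left(-602\right) \left(- \frac{1}{14}\right) = - \frac{562}{387} - 43 = - \frac{17203}{387}$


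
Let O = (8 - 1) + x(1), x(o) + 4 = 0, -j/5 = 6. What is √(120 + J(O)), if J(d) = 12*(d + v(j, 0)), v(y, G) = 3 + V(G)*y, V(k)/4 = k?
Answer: 8*√3 ≈ 13.856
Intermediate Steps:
j = -30 (j = -5*6 = -30)
x(o) = -4 (x(o) = -4 + 0 = -4)
V(k) = 4*k
O = 3 (O = (8 - 1) - 4 = 7 - 4 = 3)
v(y, G) = 3 + 4*G*y (v(y, G) = 3 + (4*G)*y = 3 + 4*G*y)
J(d) = 36 + 12*d (J(d) = 12*(d + (3 + 4*0*(-30))) = 12*(d + (3 + 0)) = 12*(d + 3) = 12*(3 + d) = 36 + 12*d)
√(120 + J(O)) = √(120 + (36 + 12*3)) = √(120 + (36 + 36)) = √(120 + 72) = √192 = 8*√3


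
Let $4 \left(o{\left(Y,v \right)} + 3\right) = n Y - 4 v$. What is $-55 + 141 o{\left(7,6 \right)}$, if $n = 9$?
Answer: $\frac{3587}{4} \approx 896.75$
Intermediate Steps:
$o{\left(Y,v \right)} = -3 - v + \frac{9 Y}{4}$ ($o{\left(Y,v \right)} = -3 + \frac{9 Y - 4 v}{4} = -3 + \frac{- 4 v + 9 Y}{4} = -3 + \left(- v + \frac{9 Y}{4}\right) = -3 - v + \frac{9 Y}{4}$)
$-55 + 141 o{\left(7,6 \right)} = -55 + 141 \left(-3 - 6 + \frac{9}{4} \cdot 7\right) = -55 + 141 \left(-3 - 6 + \frac{63}{4}\right) = -55 + 141 \cdot \frac{27}{4} = -55 + \frac{3807}{4} = \frac{3587}{4}$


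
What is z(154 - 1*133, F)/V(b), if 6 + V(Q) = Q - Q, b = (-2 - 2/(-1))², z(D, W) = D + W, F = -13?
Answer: -4/3 ≈ -1.3333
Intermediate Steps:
b = 0 (b = (-2 - 2*(-1))² = (-2 + 2)² = 0² = 0)
V(Q) = -6 (V(Q) = -6 + (Q - Q) = -6 + 0 = -6)
z(154 - 1*133, F)/V(b) = ((154 - 1*133) - 13)/(-6) = ((154 - 133) - 13)*(-⅙) = (21 - 13)*(-⅙) = 8*(-⅙) = -4/3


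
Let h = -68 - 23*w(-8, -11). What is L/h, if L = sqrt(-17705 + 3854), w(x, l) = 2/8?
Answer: -108*I*sqrt(19)/295 ≈ -1.5958*I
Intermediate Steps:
w(x, l) = 1/4 (w(x, l) = 2*(1/8) = 1/4)
L = 27*I*sqrt(19) (L = sqrt(-13851) = 27*I*sqrt(19) ≈ 117.69*I)
h = -295/4 (h = -68 - 23*1/4 = -68 - 23/4 = -295/4 ≈ -73.750)
L/h = (27*I*sqrt(19))/(-295/4) = (27*I*sqrt(19))*(-4/295) = -108*I*sqrt(19)/295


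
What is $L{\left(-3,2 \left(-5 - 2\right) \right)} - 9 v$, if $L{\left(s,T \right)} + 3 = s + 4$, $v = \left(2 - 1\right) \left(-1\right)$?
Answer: $7$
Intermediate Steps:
$v = -1$ ($v = 1 \left(-1\right) = -1$)
$L{\left(s,T \right)} = 1 + s$ ($L{\left(s,T \right)} = -3 + \left(s + 4\right) = -3 + \left(4 + s\right) = 1 + s$)
$L{\left(-3,2 \left(-5 - 2\right) \right)} - 9 v = \left(1 - 3\right) - -9 = -2 + 9 = 7$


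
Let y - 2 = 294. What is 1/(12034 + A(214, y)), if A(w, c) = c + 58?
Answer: 1/12388 ≈ 8.0723e-5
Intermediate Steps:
y = 296 (y = 2 + 294 = 296)
A(w, c) = 58 + c
1/(12034 + A(214, y)) = 1/(12034 + (58 + 296)) = 1/(12034 + 354) = 1/12388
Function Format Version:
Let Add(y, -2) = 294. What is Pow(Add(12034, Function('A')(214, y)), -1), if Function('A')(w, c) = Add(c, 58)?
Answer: Rational(1, 12388) ≈ 8.0723e-5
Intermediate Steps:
y = 296 (y = Add(2, 294) = 296)
Function('A')(w, c) = Add(58, c)
Pow(Add(12034, Function('A')(214, y)), -1) = Pow(Add(12034, Add(58, 296)), -1) = Pow(Add(12034, 354), -1) = Pow(12388, -1) = Rational(1, 12388)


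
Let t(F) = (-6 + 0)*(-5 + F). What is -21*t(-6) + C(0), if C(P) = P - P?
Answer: -1386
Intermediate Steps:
C(P) = 0
t(F) = 30 - 6*F (t(F) = -6*(-5 + F) = 30 - 6*F)
-21*t(-6) + C(0) = -21*(30 - 6*(-6)) + 0 = -21*(30 + 36) + 0 = -21*66 + 0 = -1386 + 0 = -1386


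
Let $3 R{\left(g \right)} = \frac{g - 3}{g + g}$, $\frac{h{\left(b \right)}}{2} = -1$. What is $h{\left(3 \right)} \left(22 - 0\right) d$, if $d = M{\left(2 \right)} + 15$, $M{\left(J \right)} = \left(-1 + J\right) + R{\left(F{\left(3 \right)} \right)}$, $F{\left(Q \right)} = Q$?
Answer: $-704$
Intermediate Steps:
$h{\left(b \right)} = -2$ ($h{\left(b \right)} = 2 \left(-1\right) = -2$)
$R{\left(g \right)} = \frac{-3 + g}{6 g}$ ($R{\left(g \right)} = \frac{\left(g - 3\right) \frac{1}{g + g}}{3} = \frac{\left(-3 + g\right) \frac{1}{2 g}}{3} = \frac{\frac{1}{2} \frac{1}{g} \left(-3 + g\right)}{3} = \frac{-3 + g}{6 g}$)
$M{\left(J \right)} = -1 + J$ ($M{\left(J \right)} = \left(-1 + J\right) + \frac{-3 + 3}{6 \cdot 3} = \left(-1 + J\right) + \frac{1}{6} \cdot \frac{1}{3} \cdot 0 = \left(-1 + J\right) + 0 = -1 + J$)
$d = 16$ ($d = \left(-1 + 2\right) + 15 = 1 + 15 = 16$)
$h{\left(3 \right)} \left(22 - 0\right) d = - 2 \left(22 - 0\right) 16 = - 2 \left(22 + 0\right) 16 = \left(-2\right) 22 \cdot 16 = \left(-44\right) 16 = -704$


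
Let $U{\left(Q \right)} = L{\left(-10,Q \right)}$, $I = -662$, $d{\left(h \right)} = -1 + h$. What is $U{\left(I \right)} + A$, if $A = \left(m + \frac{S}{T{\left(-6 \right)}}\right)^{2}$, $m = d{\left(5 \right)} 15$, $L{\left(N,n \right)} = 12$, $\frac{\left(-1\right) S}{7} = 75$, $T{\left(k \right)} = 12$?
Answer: $\frac{4417}{16} \approx 276.06$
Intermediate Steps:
$S = -525$ ($S = \left(-7\right) 75 = -525$)
$m = 60$ ($m = \left(-1 + 5\right) 15 = 4 \cdot 15 = 60$)
$A = \frac{4225}{16}$ ($A = \left(60 - \frac{525}{12}\right)^{2} = \left(60 - \frac{175}{4}\right)^{2} = \left(\frac{65}{4}\right)^{2} = \frac{4225}{16} \approx 264.06$)
$U{\left(Q \right)} = 12$
$U{\left(I \right)} + A = 12 + \frac{4225}{16} = \frac{4417}{16}$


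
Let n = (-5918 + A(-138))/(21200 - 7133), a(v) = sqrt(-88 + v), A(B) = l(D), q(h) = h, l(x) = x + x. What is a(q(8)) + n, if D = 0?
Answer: -5918/14067 + 4*I*sqrt(5) ≈ -0.4207 + 8.9443*I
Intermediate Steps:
l(x) = 2*x
A(B) = 0 (A(B) = 2*0 = 0)
n = -5918/14067 (n = (-5918 + 0)/(21200 - 7133) = -5918/14067 ≈ -0.42070)
a(q(8)) + n = sqrt(-88 + 8) - 5918/14067 = sqrt(-80) - 5918/14067 = 4*I*sqrt(5) - 5918/14067 = -5918/14067 + 4*I*sqrt(5)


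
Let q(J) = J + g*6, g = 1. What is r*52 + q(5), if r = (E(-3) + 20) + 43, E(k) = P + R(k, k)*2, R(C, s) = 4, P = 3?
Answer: 3859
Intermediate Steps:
E(k) = 11 (E(k) = 3 + 4*2 = 3 + 8 = 11)
r = 74 (r = (11 + 20) + 43 = 31 + 43 = 74)
q(J) = 6 + J (q(J) = J + 1*6 = J + 6 = 6 + J)
r*52 + q(5) = 74*52 + (6 + 5) = 3848 + 11 = 3859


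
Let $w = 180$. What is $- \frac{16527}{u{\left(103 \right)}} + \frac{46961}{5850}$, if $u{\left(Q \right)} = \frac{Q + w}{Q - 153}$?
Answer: $\frac{4847437463}{1655550} \approx 2928.0$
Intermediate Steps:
$u{\left(Q \right)} = \frac{180 + Q}{-153 + Q}$ ($u{\left(Q \right)} = \frac{Q + 180}{Q - 153} = \frac{180 + Q}{-153 + Q}$)
$- \frac{16527}{u{\left(103 \right)}} + \frac{46961}{5850} = - \frac{16527}{\frac{1}{-153 + 103} \left(180 + 103\right)} + \frac{46961}{5850} = - \frac{16527}{\frac{1}{-50} \cdot 283} + 46961 \cdot \frac{1}{5850} = - \frac{16527}{\left(- \frac{1}{50}\right) 283} + \frac{46961}{5850} = - \frac{16527}{- \frac{283}{50}} + \frac{46961}{5850} = \left(-16527\right) \left(- \frac{50}{283}\right) + \frac{46961}{5850} = \frac{826350}{283} + \frac{46961}{5850} = \frac{4847437463}{1655550}$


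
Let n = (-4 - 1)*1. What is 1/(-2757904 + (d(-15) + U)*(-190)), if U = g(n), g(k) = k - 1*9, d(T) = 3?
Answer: -1/2755814 ≈ -3.6287e-7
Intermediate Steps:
n = -5 (n = -5*1 = -5)
g(k) = -9 + k (g(k) = k - 9 = -9 + k)
U = -14 (U = -9 - 5 = -14)
1/(-2757904 + (d(-15) + U)*(-190)) = 1/(-2757904 + (3 - 14)*(-190)) = 1/(-2757904 - 11*(-190)) = 1/(-2757904 + 2090) = 1/(-2755814) = -1/2755814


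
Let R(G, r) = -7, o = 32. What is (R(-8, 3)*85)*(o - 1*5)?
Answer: -16065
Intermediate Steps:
(R(-8, 3)*85)*(o - 1*5) = (-7*85)*(32 - 1*5) = -595*(32 - 5) = -595*27 = -16065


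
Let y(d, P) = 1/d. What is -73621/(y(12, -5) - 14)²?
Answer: -10601424/27889 ≈ -380.13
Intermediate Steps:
-73621/(y(12, -5) - 14)² = -73621/(1/12 - 14)² = -73621/((-167/12)²) = -73621/27889/144 = -73621*144/27889 = -10601424/27889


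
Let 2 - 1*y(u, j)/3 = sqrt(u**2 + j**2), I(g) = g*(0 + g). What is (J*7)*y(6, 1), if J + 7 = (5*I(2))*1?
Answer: 546 - 273*sqrt(37) ≈ -1114.6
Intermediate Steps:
I(g) = g**2 (I(g) = g*g = g**2)
J = 13 (J = -7 + (5*2**2)*1 = -7 + (5*4)*1 = -7 + 20*1 = -7 + 20 = 13)
y(u, j) = 6 - 3*sqrt(j**2 + u**2) (y(u, j) = 6 - 3*sqrt(u**2 + j**2) = 6 - 3*sqrt(j**2 + u**2))
(J*7)*y(6, 1) = (13*7)*(6 - 3*sqrt(1**2 + 6**2)) = 91*(6 - 3*sqrt(1 + 36)) = 91*(6 - 3*sqrt(37)) = 546 - 273*sqrt(37)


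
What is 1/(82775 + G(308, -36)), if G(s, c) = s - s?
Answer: 1/82775 ≈ 1.2081e-5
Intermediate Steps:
G(s, c) = 0
1/(82775 + G(308, -36)) = 1/(82775 + 0) = 1/82775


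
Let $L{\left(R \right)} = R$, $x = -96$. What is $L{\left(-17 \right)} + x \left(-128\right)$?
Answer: $12271$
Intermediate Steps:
$L{\left(-17 \right)} + x \left(-128\right) = -17 - -12288 = -17 + 12288 = 12271$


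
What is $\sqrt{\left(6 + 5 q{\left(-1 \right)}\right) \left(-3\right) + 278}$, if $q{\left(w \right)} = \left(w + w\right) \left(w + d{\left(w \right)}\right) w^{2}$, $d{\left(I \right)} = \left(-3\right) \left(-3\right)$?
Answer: $10 \sqrt{5} \approx 22.361$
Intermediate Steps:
$d{\left(I \right)} = 9$
$q{\left(w \right)} = 2 w^{3} \left(9 + w\right)$ ($q{\left(w \right)} = \left(w + w\right) \left(w + 9\right) w^{2} = 2 w \left(9 + w\right) w^{2} = 2 w^{3} \left(9 + w\right)$)
$\sqrt{\left(6 + 5 q{\left(-1 \right)}\right) \left(-3\right) + 278} = \sqrt{\left(6 + 5 \cdot 2 \left(-1\right)^{3} \left(9 - 1\right)\right) \left(-3\right) + 278} = \sqrt{\left(6 + 5 \cdot 2 \left(-1\right) 8\right) \left(-3\right) + 278} = \sqrt{\left(6 + 5 \left(-16\right)\right) \left(-3\right) + 278} = \sqrt{\left(6 - 80\right) \left(-3\right) + 278} = \sqrt{\left(-74\right) \left(-3\right) + 278} = \sqrt{222 + 278} = \sqrt{500} = 10 \sqrt{5}$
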